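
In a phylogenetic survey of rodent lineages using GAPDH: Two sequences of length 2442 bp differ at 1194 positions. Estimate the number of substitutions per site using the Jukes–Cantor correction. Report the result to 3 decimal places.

p = 1194/2442 ≈ 0.488943.
d = −(3/4) ln(1 − 4p/3) = −0.75 ln(1 − 0.651924) = −0.75 ln(0.348076)
  = −0.75 × (-1.055334) = 0.791501 substitutions/site.

0.792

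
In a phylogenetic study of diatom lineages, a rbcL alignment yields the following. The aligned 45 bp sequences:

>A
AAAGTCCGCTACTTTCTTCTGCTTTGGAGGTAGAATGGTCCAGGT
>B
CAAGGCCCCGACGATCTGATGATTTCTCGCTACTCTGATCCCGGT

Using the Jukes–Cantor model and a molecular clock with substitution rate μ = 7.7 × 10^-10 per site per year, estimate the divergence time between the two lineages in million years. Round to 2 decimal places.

371.17

The sequences differ at 18 of 45 sites, so p = 18/45 = 0.4.
d = −(3/4) ln(1 − 4p/3) = −0.75 ln(1 − 0.533333) = −0.75 ln(0.466667)
  = −0.75 × (-0.762139) = 0.571604 substitutions/site.
Under a molecular clock d = 2μt, so t = d/(2μ) = 0.571604 / (2 × 7.7 × 10^-10) = 371.17 million years.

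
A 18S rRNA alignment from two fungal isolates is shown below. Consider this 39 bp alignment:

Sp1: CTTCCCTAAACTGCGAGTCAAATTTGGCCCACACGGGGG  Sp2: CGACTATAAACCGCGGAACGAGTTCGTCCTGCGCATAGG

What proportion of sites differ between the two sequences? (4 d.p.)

0.4615

The sequences differ at 18 of 39 positions.
p = 18/39 = 0.461538… ≈ 0.4615 (to 4 d.p.).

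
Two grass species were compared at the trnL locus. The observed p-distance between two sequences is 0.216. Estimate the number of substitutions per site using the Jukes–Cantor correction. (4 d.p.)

0.2548

d = −(3/4) ln(1 − 4p/3) = −0.75 ln(1 − 0.288) = −0.75 ln(0.712)
  = −0.75 × (-0.339677) = 0.254758 substitutions/site.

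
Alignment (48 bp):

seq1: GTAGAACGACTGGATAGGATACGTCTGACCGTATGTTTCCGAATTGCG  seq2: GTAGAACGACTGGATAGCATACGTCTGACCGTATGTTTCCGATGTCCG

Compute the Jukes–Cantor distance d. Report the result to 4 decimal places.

0.0883

The sequences differ at 4 of 48 sites (18, 43, 44, 46), so p = 4/48 ≈ 0.083333.
d = −(3/4) ln(1 − 4p/3) = −0.75 ln(1 − 0.111111) = −0.75 ln(0.888889)
  = −0.75 × (-0.117783) = 0.088337 substitutions/site.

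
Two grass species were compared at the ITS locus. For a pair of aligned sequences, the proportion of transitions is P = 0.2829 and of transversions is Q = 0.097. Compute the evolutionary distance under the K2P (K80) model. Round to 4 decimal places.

Under the Kimura two-parameter model, d = −½ ln(1 − 2P − Q) − ¼ ln(1 − 2Q).
1 − 2P − Q = 0.3372, giving −½ ln(0.3372) = 0.543540.
1 − 2Q = 0.806, giving −¼ ln(0.806) = 0.053918.
d = 0.543540 + 0.053918 = 0.597458.

0.5975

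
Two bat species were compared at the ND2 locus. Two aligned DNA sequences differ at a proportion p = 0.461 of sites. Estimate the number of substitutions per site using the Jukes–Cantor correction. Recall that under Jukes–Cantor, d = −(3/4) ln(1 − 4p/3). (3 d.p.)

d = −(3/4) ln(1 − 4p/3) = −0.75 ln(1 − 0.614667) = −0.75 ln(0.385333)
  = −0.75 × (-0.953647) = 0.715235 substitutions/site.

0.715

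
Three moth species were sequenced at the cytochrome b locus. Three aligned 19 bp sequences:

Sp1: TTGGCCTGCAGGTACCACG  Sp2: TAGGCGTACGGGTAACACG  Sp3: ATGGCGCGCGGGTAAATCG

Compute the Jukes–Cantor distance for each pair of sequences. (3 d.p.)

d(Sp1,Sp2) = 0.324, d(Sp1,Sp3) = 0.507, d(Sp2,Sp3) = 0.410

Sp1–Sp2: 5/19 sites differ → p ≈ 0.263158, d = −0.75 ln(1 − 0.350877) = 0.324100 ≈ 0.324.
Sp1–Sp3: 7/19 sites differ → p ≈ 0.368421, d = −0.75 ln(1 − 0.491228) = 0.506816 ≈ 0.507.
Sp2–Sp3: 6/19 sites differ → p ≈ 0.315789, d = −0.75 ln(1 − 0.421052) = 0.409907 ≈ 0.410.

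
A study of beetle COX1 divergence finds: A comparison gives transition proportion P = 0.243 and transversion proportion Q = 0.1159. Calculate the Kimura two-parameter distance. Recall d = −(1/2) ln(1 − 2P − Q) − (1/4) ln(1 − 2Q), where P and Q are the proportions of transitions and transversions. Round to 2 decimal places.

0.53

Under the Kimura two-parameter model, d = −½ ln(1 − 2P − Q) − ¼ ln(1 − 2Q).
1 − 2P − Q = 0.3981, giving −½ ln(0.3981) = 0.460526.
1 − 2Q = 0.7682, giving −¼ ln(0.7682) = 0.065926.
d = 0.460526 + 0.065926 = 0.526452.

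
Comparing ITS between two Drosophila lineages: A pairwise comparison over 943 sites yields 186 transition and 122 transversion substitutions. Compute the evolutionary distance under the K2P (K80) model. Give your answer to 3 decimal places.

0.446

P = 186/943 ≈ 0.197243 and Q = 122/943 ≈ 0.129374.
Under the Kimura two-parameter model, d = −½ ln(1 − 2P − Q) − ¼ ln(1 − 2Q).
1 − 2P − Q = 0.47614, giving −½ ln(0.47614) = 0.371022.
1 − 2Q = 0.741252, giving −¼ ln(0.741252) = 0.074854.
d = 0.371022 + 0.074854 = 0.445876.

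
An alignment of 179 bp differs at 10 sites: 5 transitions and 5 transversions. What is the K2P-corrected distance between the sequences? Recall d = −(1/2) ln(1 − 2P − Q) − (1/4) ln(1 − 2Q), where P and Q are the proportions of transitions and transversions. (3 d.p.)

P = 5/179 ≈ 0.027933 and Q = 5/179 ≈ 0.027933.
Under the Kimura two-parameter model, d = −½ ln(1 − 2P − Q) − ¼ ln(1 − 2Q).
1 − 2P − Q = 0.916201, giving −½ ln(0.916201) = 0.043760.
1 − 2Q = 0.944134, giving −¼ ln(0.944134) = 0.014372.
d = 0.043760 + 0.014372 = 0.058132.

0.058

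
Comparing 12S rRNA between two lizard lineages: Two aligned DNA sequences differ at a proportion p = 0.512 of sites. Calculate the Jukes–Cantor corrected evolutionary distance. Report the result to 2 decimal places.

d = −(3/4) ln(1 − 4p/3) = −0.75 ln(1 − 0.682667) = −0.75 ln(0.317333)
  = −0.75 × (-1.147804) = 0.860853 substitutions/site.

0.86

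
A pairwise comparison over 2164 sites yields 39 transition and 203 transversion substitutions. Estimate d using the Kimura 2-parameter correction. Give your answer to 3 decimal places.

P = 39/2164 ≈ 0.018022 and Q = 203/2164 ≈ 0.093808.
Under the Kimura two-parameter model, d = −½ ln(1 − 2P − Q) − ¼ ln(1 − 2Q).
1 − 2P − Q = 0.870148, giving −½ ln(0.870148) = 0.069546.
1 − 2Q = 0.812384, giving −¼ ln(0.812384) = 0.051946.
d = 0.069546 + 0.051946 = 0.121492.

0.121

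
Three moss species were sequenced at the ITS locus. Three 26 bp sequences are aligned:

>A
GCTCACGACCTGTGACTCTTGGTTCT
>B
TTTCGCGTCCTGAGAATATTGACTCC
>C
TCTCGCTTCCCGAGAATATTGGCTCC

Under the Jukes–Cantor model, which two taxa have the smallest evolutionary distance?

B and C

A–B: 10/26 differ, p = 0.385, d = 0.539.
A–C: 10/26 differ, p = 0.385, d = 0.539.
B–C: 4/26 differ, p = 0.154, d = 0.172.
The smallest distance is between B and C.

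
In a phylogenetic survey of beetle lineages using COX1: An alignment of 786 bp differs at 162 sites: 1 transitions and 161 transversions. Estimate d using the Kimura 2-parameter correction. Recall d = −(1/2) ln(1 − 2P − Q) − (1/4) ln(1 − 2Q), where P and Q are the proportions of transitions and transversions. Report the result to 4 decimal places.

0.2480

P = 1/786 ≈ 0.001272 and Q = 161/786 ≈ 0.204835.
Under the Kimura two-parameter model, d = −½ ln(1 − 2P − Q) − ¼ ln(1 − 2Q).
1 − 2P − Q = 0.792621, giving −½ ln(0.792621) = 0.116205.
1 − 2Q = 0.59033, giving −¼ ln(0.59033) = 0.131768.
d = 0.116205 + 0.131768 = 0.247973.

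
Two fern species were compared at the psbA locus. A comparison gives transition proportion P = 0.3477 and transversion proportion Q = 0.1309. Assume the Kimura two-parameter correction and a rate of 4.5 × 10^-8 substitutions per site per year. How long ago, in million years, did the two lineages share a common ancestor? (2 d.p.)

10.57

Under the Kimura two-parameter model, d = −½ ln(1 − 2P − Q) − ¼ ln(1 − 2Q).
1 − 2P − Q = 0.1737, giving −½ ln(0.1737) = 0.875213.
1 − 2Q = 0.7382, giving −¼ ln(0.7382) = 0.075885.
d = 0.875213 + 0.075885 = 0.951098.
Under a molecular clock d = 2μt, so t = d/(2μ) = 0.951098 / (2 × 4.5 × 10^-8) = 10.57 million years.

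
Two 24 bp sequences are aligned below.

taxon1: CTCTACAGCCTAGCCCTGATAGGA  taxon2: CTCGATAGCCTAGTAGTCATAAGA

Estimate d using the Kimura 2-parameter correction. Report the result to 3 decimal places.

0.371

Of 24 sites, 3 differences are transitions and 4 are transversions, so P = 3/24 = 0.125 and Q = 4/24 ≈ 0.166667.
Under the Kimura two-parameter model, d = −½ ln(1 − 2P − Q) − ¼ ln(1 − 2Q).
1 − 2P − Q = 0.583333, giving −½ ln(0.583333) = 0.269499.
1 − 2Q = 0.666666, giving −¼ ln(0.666666) = 0.101367.
d = 0.269499 + 0.101367 = 0.370866.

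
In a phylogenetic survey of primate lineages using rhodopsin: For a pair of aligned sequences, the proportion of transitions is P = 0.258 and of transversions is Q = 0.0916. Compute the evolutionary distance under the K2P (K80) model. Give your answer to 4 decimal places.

0.5183

Under the Kimura two-parameter model, d = −½ ln(1 − 2P − Q) − ¼ ln(1 − 2Q).
1 − 2P − Q = 0.3924, giving −½ ln(0.3924) = 0.467737.
1 − 2Q = 0.8168, giving −¼ ln(0.8168) = 0.050590.
d = 0.467737 + 0.050590 = 0.518327.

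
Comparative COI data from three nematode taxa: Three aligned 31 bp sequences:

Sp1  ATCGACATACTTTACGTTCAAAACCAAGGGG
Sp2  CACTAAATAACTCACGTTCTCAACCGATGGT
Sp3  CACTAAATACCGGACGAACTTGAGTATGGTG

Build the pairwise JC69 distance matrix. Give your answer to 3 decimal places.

Sp1–Sp2: 12/31 sites differ → p ≈ 0.387097, d = −0.75 ln(1 − 0.516129) = 0.544453 ≈ 0.544.
Sp1–Sp3: 16/31 sites differ → p ≈ 0.516129, d = −0.75 ln(1 − 0.688172) = 0.873978 ≈ 0.874.
Sp2–Sp3: 14/31 sites differ → p ≈ 0.451613, d = −0.75 ln(1 − 0.602151) = 0.691262 ≈ 0.691.

d(Sp1,Sp2) = 0.544, d(Sp1,Sp3) = 0.874, d(Sp2,Sp3) = 0.691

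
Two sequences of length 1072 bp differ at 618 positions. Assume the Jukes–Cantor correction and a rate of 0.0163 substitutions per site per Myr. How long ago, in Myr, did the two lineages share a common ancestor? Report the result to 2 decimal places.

33.68

p = 618/1072 ≈ 0.576493.
d = −(3/4) ln(1 − 4p/3) = −0.75 ln(1 − 0.768657) = −0.75 ln(0.231343)
  = −0.75 × (-1.463854) = 1.097891 substitutions/site.
Under a molecular clock d = 2μt, so t = d/(2μ) = 1.097891 / (2 × 0.0163) = 33.68 Myr.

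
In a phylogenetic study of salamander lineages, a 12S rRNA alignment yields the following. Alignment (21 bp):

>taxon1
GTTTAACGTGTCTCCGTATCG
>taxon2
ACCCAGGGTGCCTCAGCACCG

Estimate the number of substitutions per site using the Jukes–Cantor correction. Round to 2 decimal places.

0.76

The sequences differ at 10 of 21 sites (1, 2, 3, 4, 6, 7, 11, 15, 17, 19), so p = 10/21 ≈ 0.47619.
d = −(3/4) ln(1 − 4p/3) = −0.75 ln(1 − 0.63492) = −0.75 ln(0.36508)
  = −0.75 × (-1.007639) = 0.755729 substitutions/site.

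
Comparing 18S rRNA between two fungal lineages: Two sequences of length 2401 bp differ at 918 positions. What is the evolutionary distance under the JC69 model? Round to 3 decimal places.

p = 918/2401 ≈ 0.382341.
d = −(3/4) ln(1 − 4p/3) = −0.75 ln(1 − 0.509788) = −0.75 ln(0.490212)
  = −0.75 × (-0.712917) = 0.534688 substitutions/site.

0.535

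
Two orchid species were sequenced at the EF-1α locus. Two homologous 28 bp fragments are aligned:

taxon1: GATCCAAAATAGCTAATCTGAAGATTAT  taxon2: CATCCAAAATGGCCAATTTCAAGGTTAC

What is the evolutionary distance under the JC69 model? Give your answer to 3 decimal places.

The sequences differ at 7 of 28 sites (1, 11, 14, 18, 20, 24, 28), so p = 7/28 = 0.25.
d = −(3/4) ln(1 − 4p/3) = −0.75 ln(1 − 0.333333) = −0.75 ln(0.666667)
  = −0.75 × (-0.405465) = 0.304099 substitutions/site.

0.304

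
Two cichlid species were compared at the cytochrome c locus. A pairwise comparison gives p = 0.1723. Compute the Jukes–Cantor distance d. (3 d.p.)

0.196

d = −(3/4) ln(1 − 4p/3) = −0.75 ln(1 − 0.229733) = −0.75 ln(0.770267)
  = −0.75 × (-0.261018) = 0.195764 substitutions/site.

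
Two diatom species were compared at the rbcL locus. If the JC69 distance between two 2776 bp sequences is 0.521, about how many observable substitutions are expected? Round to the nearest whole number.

Invert JC69: p = (3/4)(1 − e^(−4d/3)) = 0.75 × (1 − e^(-0.694667)) = 0.75 × (1 − 0.499241) = 0.375569.
Expected differing sites = pL ≈ 0.375569 × 2776 = 1042.579544 ≈ 1043.

1043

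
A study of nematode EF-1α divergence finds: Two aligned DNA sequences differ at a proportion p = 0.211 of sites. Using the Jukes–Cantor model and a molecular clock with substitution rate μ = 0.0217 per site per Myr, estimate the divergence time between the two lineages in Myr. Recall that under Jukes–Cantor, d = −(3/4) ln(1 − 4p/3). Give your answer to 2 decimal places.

5.71

d = −(3/4) ln(1 − 4p/3) = −0.75 ln(1 − 0.281333) = −0.75 ln(0.718667)
  = −0.75 × (-0.330357) = 0.247768 substitutions/site.
Under a molecular clock d = 2μt, so t = d/(2μ) = 0.247768 / (2 × 0.0217) = 5.71 Myr.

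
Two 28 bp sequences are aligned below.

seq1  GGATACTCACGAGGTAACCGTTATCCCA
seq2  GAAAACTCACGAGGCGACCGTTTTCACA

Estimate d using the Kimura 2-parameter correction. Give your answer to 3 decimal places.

Of 28 sites, 3 differences are transitions and 3 are transversions, so P = 3/28 ≈ 0.107143 and Q = 3/28 ≈ 0.107143.
Under the Kimura two-parameter model, d = −½ ln(1 − 2P − Q) − ¼ ln(1 − 2Q).
1 − 2P − Q = 0.678571, giving −½ ln(0.678571) = 0.193883.
1 − 2Q = 0.785714, giving −¼ ln(0.785714) = 0.060291.
d = 0.193883 + 0.060291 = 0.254174.

0.254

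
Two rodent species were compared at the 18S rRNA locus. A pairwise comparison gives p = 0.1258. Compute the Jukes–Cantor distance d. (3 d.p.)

0.138

d = −(3/4) ln(1 − 4p/3) = −0.75 ln(1 − 0.167733) = −0.75 ln(0.832267)
  = −0.75 × (-0.183602) = 0.137702 substitutions/site.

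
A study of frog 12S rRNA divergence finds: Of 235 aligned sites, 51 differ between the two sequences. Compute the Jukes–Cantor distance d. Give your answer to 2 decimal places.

p = 51/235 ≈ 0.217021.
d = −(3/4) ln(1 − 4p/3) = −0.75 ln(1 − 0.289361) = −0.75 ln(0.710639)
  = −0.75 × (-0.341591) = 0.256193 substitutions/site.

0.26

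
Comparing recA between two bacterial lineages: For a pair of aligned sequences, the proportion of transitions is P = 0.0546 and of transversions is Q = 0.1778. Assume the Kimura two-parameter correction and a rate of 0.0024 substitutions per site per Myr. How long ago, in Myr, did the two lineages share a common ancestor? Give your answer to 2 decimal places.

58.12

Under the Kimura two-parameter model, d = −½ ln(1 − 2P − Q) − ¼ ln(1 − 2Q).
1 − 2P − Q = 0.713, giving −½ ln(0.713) = 0.169137.
1 − 2Q = 0.6444, giving −¼ ln(0.6444) = 0.109859.
d = 0.169137 + 0.109859 = 0.278996.
Under a molecular clock d = 2μt, so t = d/(2μ) = 0.278996 / (2 × 0.0024) = 58.12 Myr.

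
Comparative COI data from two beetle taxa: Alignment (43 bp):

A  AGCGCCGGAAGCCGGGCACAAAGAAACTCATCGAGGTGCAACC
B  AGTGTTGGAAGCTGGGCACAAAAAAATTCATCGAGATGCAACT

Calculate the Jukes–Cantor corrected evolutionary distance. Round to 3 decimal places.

0.214

The sequences differ at 8 of 43 sites (3, 5, 6, 13, 23, 27, 36, 43), so p = 8/43 ≈ 0.186047.
d = −(3/4) ln(1 − 4p/3) = −0.75 ln(1 − 0.248063) = −0.75 ln(0.751937)
  = −0.75 × (-0.285103) = 0.213827 substitutions/site.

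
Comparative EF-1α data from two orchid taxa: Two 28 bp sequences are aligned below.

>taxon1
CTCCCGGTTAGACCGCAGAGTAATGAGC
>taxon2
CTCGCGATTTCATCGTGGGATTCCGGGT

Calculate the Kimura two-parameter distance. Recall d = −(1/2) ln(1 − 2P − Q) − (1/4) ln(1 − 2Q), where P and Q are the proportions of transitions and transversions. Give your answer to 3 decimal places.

0.972

Of 28 sites, 9 differences are transitions and 5 are transversions, so P = 9/28 ≈ 0.321429 and Q = 5/28 ≈ 0.178571.
Under the Kimura two-parameter model, d = −½ ln(1 − 2P − Q) − ¼ ln(1 − 2Q).
1 − 2P − Q = 0.178571, giving −½ ln(0.178571) = 0.861384.
1 − 2Q = 0.642858, giving −¼ ln(0.642858) = 0.110458.
d = 0.861384 + 0.110458 = 0.971842.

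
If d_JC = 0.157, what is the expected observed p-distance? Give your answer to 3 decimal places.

p = (3/4)(1 − e^(−4d/3)) = 0.75 × (1 − e^(-0.209333)) = 0.75 × (1 − 0.811125) = 0.141656.

0.142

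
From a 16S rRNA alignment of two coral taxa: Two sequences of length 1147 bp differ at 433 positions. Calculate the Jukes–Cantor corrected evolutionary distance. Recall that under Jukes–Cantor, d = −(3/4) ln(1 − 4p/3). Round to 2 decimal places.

0.52

p = 433/1147 ≈ 0.377507.
d = −(3/4) ln(1 − 4p/3) = −0.75 ln(1 − 0.503343) = −0.75 ln(0.496657)
  = −0.75 × (-0.699856) = 0.524892 substitutions/site.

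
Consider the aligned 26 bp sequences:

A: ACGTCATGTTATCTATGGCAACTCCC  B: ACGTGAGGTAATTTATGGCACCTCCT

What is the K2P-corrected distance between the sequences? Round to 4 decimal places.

0.2758

Of 26 sites, 2 differences are transitions and 4 are transversions, so P = 2/26 ≈ 0.076923 and Q = 4/26 ≈ 0.153846.
Under the Kimura two-parameter model, d = −½ ln(1 − 2P − Q) − ¼ ln(1 − 2Q).
1 − 2P − Q = 0.692308, giving −½ ln(0.692308) = 0.183862.
1 − 2Q = 0.692308, giving −¼ ln(0.692308) = 0.091931.
d = 0.183862 + 0.091931 = 0.275793.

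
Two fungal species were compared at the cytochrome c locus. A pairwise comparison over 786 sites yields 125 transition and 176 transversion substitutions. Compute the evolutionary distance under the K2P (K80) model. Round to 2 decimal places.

0.54

P = 125/786 ≈ 0.159033 and Q = 176/786 ≈ 0.223919.
Under the Kimura two-parameter model, d = −½ ln(1 − 2P − Q) − ¼ ln(1 − 2Q).
1 − 2P − Q = 0.458015, giving −½ ln(0.458015) = 0.390427.
1 − 2Q = 0.552162, giving −¼ ln(0.552162) = 0.148478.
d = 0.390427 + 0.148478 = 0.538905.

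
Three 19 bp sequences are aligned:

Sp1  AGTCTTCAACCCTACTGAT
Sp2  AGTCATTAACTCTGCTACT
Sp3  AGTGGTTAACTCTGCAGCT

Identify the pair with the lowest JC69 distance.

Sp1–Sp2: 6/19 differ, p = 0.316, d = 0.410.
Sp1–Sp3: 7/19 differ, p = 0.368, d = 0.507.
Sp2–Sp3: 4/19 differ, p = 0.211, d = 0.247.
The smallest distance is between Sp2 and Sp3.

Sp2 and Sp3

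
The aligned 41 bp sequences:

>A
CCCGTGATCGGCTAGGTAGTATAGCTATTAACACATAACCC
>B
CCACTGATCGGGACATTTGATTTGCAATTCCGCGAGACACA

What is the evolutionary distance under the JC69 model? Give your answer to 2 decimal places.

0.86

The sequences differ at 21 of 41 sites, so p = 21/41 ≈ 0.512195.
d = −(3/4) ln(1 − 4p/3) = −0.75 ln(1 − 0.682927) = −0.75 ln(0.317073)
  = −0.75 × (-1.148623) = 0.861467 substitutions/site.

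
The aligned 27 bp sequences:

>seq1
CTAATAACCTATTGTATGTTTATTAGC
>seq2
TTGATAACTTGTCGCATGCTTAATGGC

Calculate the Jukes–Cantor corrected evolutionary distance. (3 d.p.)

0.441

The sequences differ at 9 of 27 sites (1, 3, 9, 11, 13, 15, 19, 23, 25), so p = 9/27 ≈ 0.333333.
d = −(3/4) ln(1 − 4p/3) = −0.75 ln(1 − 0.444444) = −0.75 ln(0.555556)
  = −0.75 × (-0.587786) = 0.440840 substitutions/site.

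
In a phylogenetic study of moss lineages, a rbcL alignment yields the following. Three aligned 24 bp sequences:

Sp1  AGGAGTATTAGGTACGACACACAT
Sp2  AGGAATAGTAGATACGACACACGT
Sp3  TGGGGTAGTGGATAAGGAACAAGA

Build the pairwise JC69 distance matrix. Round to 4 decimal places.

Sp1–Sp2: 4/24 sites differ → p ≈ 0.166667, d = −0.75 ln(1 − 0.222223) = 0.188487 ≈ 0.1885.
Sp1–Sp3: 11/24 sites differ → p ≈ 0.458333, d = −0.75 ln(1 − 0.611111) = 0.708346 ≈ 0.7083.
Sp2–Sp3: 9/24 sites differ → p = 0.375, d = −0.75 ln(1 − 0.5) = 0.519860 ≈ 0.5199.

d(Sp1,Sp2) = 0.1885, d(Sp1,Sp3) = 0.7083, d(Sp2,Sp3) = 0.5199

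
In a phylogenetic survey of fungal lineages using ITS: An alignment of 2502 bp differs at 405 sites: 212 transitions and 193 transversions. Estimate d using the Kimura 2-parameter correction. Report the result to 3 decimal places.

P = 212/2502 ≈ 0.084732 and Q = 193/2502 ≈ 0.077138.
Under the Kimura two-parameter model, d = −½ ln(1 − 2P − Q) − ¼ ln(1 − 2Q).
1 − 2P − Q = 0.753398, giving −½ ln(0.753398) = 0.141581.
1 − 2Q = 0.845724, giving −¼ ln(0.845724) = 0.041891.
d = 0.141581 + 0.041891 = 0.183472.

0.183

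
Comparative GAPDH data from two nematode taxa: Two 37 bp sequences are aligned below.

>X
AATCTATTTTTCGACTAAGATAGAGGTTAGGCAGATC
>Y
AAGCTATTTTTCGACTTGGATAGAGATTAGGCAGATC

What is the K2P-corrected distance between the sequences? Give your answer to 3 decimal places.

0.117

Of 37 sites, 2 differences are transitions and 2 are transversions, so P = 2/37 ≈ 0.054054 and Q = 2/37 ≈ 0.054054.
Under the Kimura two-parameter model, d = −½ ln(1 − 2P − Q) − ¼ ln(1 − 2Q).
1 − 2P − Q = 0.837838, giving −½ ln(0.837838) = 0.088465.
1 − 2Q = 0.891892, giving −¼ ln(0.891892) = 0.028603.
d = 0.088465 + 0.028603 = 0.117068.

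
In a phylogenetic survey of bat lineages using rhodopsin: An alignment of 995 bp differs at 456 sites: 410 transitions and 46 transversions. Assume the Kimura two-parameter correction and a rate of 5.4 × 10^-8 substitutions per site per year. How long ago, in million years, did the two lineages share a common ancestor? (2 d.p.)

9.68

P = 410/995 ≈ 0.41206 and Q = 46/995 ≈ 0.046231.
Under the Kimura two-parameter model, d = −½ ln(1 − 2P − Q) − ¼ ln(1 − 2Q).
1 − 2P − Q = 0.129649, giving −½ ln(0.129649) = 1.021462.
1 − 2Q = 0.907538, giving −¼ ln(0.907538) = 0.024255.
d = 1.021462 + 0.024255 = 1.045717.
Under a molecular clock d = 2μt, so t = d/(2μ) = 1.045717 / (2 × 5.4 × 10^-8) = 9.68 million years.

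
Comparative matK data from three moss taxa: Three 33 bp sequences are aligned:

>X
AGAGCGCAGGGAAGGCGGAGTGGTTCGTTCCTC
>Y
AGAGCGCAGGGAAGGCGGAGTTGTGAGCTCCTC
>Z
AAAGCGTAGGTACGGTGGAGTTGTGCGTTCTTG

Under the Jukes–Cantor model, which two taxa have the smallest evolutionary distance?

X and Y

X–Y: 4/33 differ, p = 0.121, d = 0.132.
X–Z: 9/33 differ, p = 0.273, d = 0.339.
Y–Z: 9/33 differ, p = 0.273, d = 0.339.
The smallest distance is between X and Y.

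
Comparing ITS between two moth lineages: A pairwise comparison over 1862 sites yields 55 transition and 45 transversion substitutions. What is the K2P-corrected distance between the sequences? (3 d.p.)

P = 55/1862 ≈ 0.029538 and Q = 45/1862 ≈ 0.024168.
Under the Kimura two-parameter model, d = −½ ln(1 − 2P − Q) − ¼ ln(1 − 2Q).
1 − 2P − Q = 0.916756, giving −½ ln(0.916756) = 0.043457.
1 − 2Q = 0.951664, giving −¼ ln(0.951664) = 0.012386.
d = 0.043457 + 0.012386 = 0.055843.

0.056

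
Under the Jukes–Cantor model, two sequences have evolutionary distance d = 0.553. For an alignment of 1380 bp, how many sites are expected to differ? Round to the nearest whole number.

Invert JC69: p = (3/4)(1 − e^(−4d/3)) = 0.75 × (1 − e^(-0.737333)) = 0.75 × (1 − 0.478388) = 0.391209.
Expected differing sites = pL ≈ 0.391209 × 1380 = 539.86842 ≈ 540.

540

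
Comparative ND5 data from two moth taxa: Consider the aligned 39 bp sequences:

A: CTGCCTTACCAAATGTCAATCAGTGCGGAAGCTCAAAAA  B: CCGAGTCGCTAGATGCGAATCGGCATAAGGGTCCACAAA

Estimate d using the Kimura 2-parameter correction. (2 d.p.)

1.34

Of 39 sites, 16 differences are transitions and 4 are transversions, so P = 16/39 ≈ 0.410256 and Q = 4/39 ≈ 0.102564.
Under the Kimura two-parameter model, d = −½ ln(1 − 2P − Q) − ¼ ln(1 − 2Q).
1 − 2P − Q = 0.076924, giving −½ ln(0.076924) = 1.282469.
1 − 2Q = 0.794872, giving −¼ ln(0.794872) = 0.057394.
d = 1.282469 + 0.057394 = 1.339863.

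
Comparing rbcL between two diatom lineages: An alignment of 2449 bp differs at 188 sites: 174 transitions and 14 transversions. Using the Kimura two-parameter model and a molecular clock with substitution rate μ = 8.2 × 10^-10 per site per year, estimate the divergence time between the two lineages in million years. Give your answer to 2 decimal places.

P = 174/2449 ≈ 0.071049 and Q = 14/2449 ≈ 0.005717.
Under the Kimura two-parameter model, d = −½ ln(1 − 2P − Q) − ¼ ln(1 − 2Q).
1 − 2P − Q = 0.852185, giving −½ ln(0.852185) = 0.079976.
1 − 2Q = 0.988566, giving −¼ ln(0.988566) = 0.002875.
d = 0.079976 + 0.002875 = 0.082851.
Under a molecular clock d = 2μt, so t = d/(2μ) = 0.082851 / (2 × 8.2 × 10^-10) = 50.52 million years.

50.52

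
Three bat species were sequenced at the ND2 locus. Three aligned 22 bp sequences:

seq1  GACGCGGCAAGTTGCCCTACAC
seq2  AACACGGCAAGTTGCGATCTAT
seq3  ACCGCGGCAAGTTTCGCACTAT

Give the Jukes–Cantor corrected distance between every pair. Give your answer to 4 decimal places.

seq1–seq2: 7/22 sites differ → p ≈ 0.318182, d = −0.75 ln(1 − 0.424243) = 0.414052 ≈ 0.4141.
seq1–seq3: 8/22 sites differ → p ≈ 0.363636, d = −0.75 ln(1 − 0.484848) = 0.497470 ≈ 0.4975.
seq2–seq3: 5/22 sites differ → p ≈ 0.227273, d = −0.75 ln(1 − 0.303031) = 0.270761 ≈ 0.2708.

d(seq1,seq2) = 0.4141, d(seq1,seq3) = 0.4975, d(seq2,seq3) = 0.2708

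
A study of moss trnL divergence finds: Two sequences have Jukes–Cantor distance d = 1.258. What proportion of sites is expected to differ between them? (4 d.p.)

p = (3/4)(1 − e^(−4d/3)) = 0.75 × (1 − e^(-1.677333)) = 0.75 × (1 − 0.186872) = 0.609846.

0.6098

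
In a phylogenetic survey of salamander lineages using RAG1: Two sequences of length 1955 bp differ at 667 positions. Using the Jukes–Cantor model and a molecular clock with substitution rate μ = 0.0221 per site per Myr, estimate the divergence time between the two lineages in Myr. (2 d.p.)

10.30

p = 667/1955 ≈ 0.341176.
d = −(3/4) ln(1 − 4p/3) = −0.75 ln(1 − 0.454901) = −0.75 ln(0.545099)
  = −0.75 × (-0.606788) = 0.455091 substitutions/site.
Under a molecular clock d = 2μt, so t = d/(2μ) = 0.455091 / (2 × 0.0221) = 10.30 Myr.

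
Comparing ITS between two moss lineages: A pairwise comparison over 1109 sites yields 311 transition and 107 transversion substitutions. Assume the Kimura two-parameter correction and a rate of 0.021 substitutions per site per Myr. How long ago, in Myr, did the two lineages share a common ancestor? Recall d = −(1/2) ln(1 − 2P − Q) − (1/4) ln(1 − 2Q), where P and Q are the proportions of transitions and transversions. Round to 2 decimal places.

14.03

P = 311/1109 ≈ 0.280433 and Q = 107/1109 ≈ 0.096483.
Under the Kimura two-parameter model, d = −½ ln(1 − 2P − Q) − ¼ ln(1 − 2Q).
1 − 2P − Q = 0.342651, giving −½ ln(0.342651) = 0.535521.
1 − 2Q = 0.807034, giving −¼ ln(0.807034) = 0.053597.
d = 0.535521 + 0.053597 = 0.589118.
Under a molecular clock d = 2μt, so t = d/(2μ) = 0.589118 / (2 × 0.021) = 14.03 Myr.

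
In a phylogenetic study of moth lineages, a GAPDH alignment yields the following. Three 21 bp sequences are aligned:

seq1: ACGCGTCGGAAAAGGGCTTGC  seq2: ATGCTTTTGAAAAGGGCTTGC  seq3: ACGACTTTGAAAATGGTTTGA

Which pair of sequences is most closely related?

seq1–seq2: 4/21 differ, p = 0.190, d = 0.220.
seq1–seq3: 7/21 differ, p = 0.333, d = 0.441.
seq2–seq3: 6/21 differ, p = 0.286, d = 0.360.
The smallest distance is between seq1 and seq2.

seq1 and seq2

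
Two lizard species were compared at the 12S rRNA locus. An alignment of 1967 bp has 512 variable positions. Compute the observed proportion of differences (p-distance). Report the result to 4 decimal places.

p = 512/1967 = 0.260294… ≈ 0.2603 (to 4 d.p.).

0.2603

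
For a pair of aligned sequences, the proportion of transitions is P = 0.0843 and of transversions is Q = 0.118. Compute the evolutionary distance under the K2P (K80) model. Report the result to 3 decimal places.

Under the Kimura two-parameter model, d = −½ ln(1 − 2P − Q) − ¼ ln(1 − 2Q).
1 − 2P − Q = 0.7134, giving −½ ln(0.7134) = 0.168857.
1 − 2Q = 0.764, giving −¼ ln(0.764) = 0.067297.
d = 0.168857 + 0.067297 = 0.236154.

0.236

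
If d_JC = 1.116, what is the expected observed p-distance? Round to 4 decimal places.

0.5806

p = (3/4)(1 − e^(−4d/3)) = 0.75 × (1 − e^(-1.488)) = 0.75 × (1 − 0.225824) = 0.580632.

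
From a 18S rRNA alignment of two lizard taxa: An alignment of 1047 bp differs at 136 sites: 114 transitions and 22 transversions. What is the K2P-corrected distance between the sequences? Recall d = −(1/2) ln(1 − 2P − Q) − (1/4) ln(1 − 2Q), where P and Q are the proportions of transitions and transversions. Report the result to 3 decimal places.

0.147

P = 114/1047 ≈ 0.108883 and Q = 22/1047 ≈ 0.021012.
Under the Kimura two-parameter model, d = −½ ln(1 − 2P − Q) − ¼ ln(1 − 2Q).
1 − 2P − Q = 0.761222, giving −½ ln(0.761222) = 0.136415.
1 − 2Q = 0.957976, giving −¼ ln(0.957976) = 0.010733.
d = 0.136415 + 0.010733 = 0.147148.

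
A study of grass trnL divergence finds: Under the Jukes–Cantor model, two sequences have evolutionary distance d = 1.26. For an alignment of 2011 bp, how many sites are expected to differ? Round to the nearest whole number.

Invert JC69: p = (3/4)(1 − e^(−4d/3)) = 0.75 × (1 − e^(-1.68)) = 0.75 × (1 − 0.186374) = 0.610220.
Expected differing sites = pL ≈ 0.610220 × 2011 = 1227.15242 ≈ 1227.

1227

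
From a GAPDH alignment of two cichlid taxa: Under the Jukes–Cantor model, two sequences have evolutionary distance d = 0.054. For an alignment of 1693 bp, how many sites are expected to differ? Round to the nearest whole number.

88

Invert JC69: p = (3/4)(1 − e^(−4d/3)) = 0.75 × (1 − e^(-0.072)) = 0.75 × (1 − 0.930531) = 0.052102.
Expected differing sites = pL ≈ 0.052102 × 1693 = 88.208686 ≈ 88.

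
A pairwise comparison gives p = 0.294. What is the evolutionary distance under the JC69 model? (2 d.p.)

0.37

d = −(3/4) ln(1 − 4p/3) = −0.75 ln(1 − 0.392) = −0.75 ln(0.608)
  = −0.75 × (-0.497580) = 0.373185 substitutions/site.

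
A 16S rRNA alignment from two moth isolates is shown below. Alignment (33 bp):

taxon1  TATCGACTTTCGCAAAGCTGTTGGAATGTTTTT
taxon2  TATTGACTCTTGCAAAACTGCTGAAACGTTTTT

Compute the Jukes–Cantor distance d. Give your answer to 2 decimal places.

0.25

The sequences differ at 7 of 33 sites (4, 9, 11, 17, 21, 24, 27), so p = 7/33 ≈ 0.212121.
d = −(3/4) ln(1 − 4p/3) = −0.75 ln(1 − 0.282828) = −0.75 ln(0.717172)
  = −0.75 × (-0.332440) = 0.249330 substitutions/site.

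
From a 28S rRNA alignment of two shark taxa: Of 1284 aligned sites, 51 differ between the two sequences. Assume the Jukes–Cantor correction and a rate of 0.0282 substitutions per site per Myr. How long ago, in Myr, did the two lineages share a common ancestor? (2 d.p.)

p = 51/1284 ≈ 0.03972.
d = −(3/4) ln(1 − 4p/3) = −0.75 ln(1 − 0.05296) = −0.75 ln(0.94704)
  = −0.75 × (-0.054414) = 0.040811 substitutions/site.
Under a molecular clock d = 2μt, so t = d/(2μ) = 0.040811 / (2 × 0.0282) = 0.72 Myr.

0.72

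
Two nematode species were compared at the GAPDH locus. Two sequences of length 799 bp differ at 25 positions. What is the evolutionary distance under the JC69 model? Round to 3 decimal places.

p = 25/799 ≈ 0.031289.
d = −(3/4) ln(1 − 4p/3) = −0.75 ln(1 − 0.041719) = −0.75 ln(0.958281)
  = −0.75 × (-0.042614) = 0.031961 substitutions/site.

0.032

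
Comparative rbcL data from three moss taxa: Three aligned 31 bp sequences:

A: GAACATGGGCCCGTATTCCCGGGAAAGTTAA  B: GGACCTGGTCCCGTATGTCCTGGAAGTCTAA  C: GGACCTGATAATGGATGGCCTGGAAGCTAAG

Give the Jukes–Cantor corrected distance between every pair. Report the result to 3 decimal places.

d(A,B) = 0.367, d(A,C) = 0.777, d(B,C) = 0.422

A–B: 9/31 sites differ → p ≈ 0.290323, d = −0.75 ln(1 − 0.387097) = 0.367161 ≈ 0.367.
A–C: 15/31 sites differ → p ≈ 0.483871, d = −0.75 ln(1 − 0.645161) = 0.777068 ≈ 0.777.
B–C: 10/31 sites differ → p ≈ 0.322581, d = −0.75 ln(1 − 0.430108) = 0.421731 ≈ 0.422.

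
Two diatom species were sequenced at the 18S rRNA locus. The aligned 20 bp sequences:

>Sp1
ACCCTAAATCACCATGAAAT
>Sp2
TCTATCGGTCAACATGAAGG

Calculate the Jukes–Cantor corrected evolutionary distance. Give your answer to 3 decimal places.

The sequences differ at 9 of 20 sites (1, 3, 4, 6, 7, 8, 12, 19, 20), so p = 9/20 = 0.45.
d = −(3/4) ln(1 − 4p/3) = −0.75 ln(1 − 0.6) = −0.75 ln(0.4)
  = −0.75 × (-0.916291) = 0.687218 substitutions/site.

0.687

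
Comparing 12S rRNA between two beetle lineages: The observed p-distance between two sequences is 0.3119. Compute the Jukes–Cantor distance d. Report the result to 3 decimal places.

d = −(3/4) ln(1 − 4p/3) = −0.75 ln(1 − 0.415867) = −0.75 ln(0.584133)
  = −0.75 × (-0.537627) = 0.403220 substitutions/site.

0.403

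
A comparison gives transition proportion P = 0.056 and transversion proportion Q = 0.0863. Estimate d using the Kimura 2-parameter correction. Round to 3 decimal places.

Under the Kimura two-parameter model, d = −½ ln(1 − 2P − Q) − ¼ ln(1 − 2Q).
1 − 2P − Q = 0.8017, giving −½ ln(0.8017) = 0.110510.
1 − 2Q = 0.8274, giving −¼ ln(0.8274) = 0.047367.
d = 0.110510 + 0.047367 = 0.157877.

0.158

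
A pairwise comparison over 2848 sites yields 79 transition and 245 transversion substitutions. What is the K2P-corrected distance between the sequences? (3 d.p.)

P = 79/2848 ≈ 0.027739 and Q = 245/2848 ≈ 0.086025.
Under the Kimura two-parameter model, d = −½ ln(1 − 2P − Q) − ¼ ln(1 − 2Q).
1 − 2P − Q = 0.858497, giving −½ ln(0.858497) = 0.076286.
1 − 2Q = 0.82795, giving −¼ ln(0.82795) = 0.047201.
d = 0.076286 + 0.047201 = 0.123487.

0.123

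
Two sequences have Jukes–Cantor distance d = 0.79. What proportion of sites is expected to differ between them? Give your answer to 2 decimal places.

0.49

p = (3/4)(1 − e^(−4d/3)) = 0.75 × (1 − e^(-1.053333)) = 0.75 × (1 − 0.348773) = 0.488420.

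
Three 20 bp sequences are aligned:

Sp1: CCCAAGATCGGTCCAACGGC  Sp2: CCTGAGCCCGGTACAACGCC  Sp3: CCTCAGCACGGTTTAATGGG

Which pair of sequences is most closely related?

Sp1 and Sp2

Sp1–Sp2: 6/20 differ, p = 0.300, d = 0.383.
Sp1–Sp3: 8/20 differ, p = 0.400, d = 0.572.
Sp2–Sp3: 7/20 differ, p = 0.350, d = 0.471.
The smallest distance is between Sp1 and Sp2.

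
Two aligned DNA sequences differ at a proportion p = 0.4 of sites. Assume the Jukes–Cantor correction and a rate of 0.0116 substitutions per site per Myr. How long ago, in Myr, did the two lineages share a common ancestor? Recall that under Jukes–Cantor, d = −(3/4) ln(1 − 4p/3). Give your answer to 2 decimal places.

d = −(3/4) ln(1 − 4p/3) = −0.75 ln(1 − 0.533333) = −0.75 ln(0.466667)
  = −0.75 × (-0.762139) = 0.571604 substitutions/site.
Under a molecular clock d = 2μt, so t = d/(2μ) = 0.571604 / (2 × 0.0116) = 24.64 Myr.

24.64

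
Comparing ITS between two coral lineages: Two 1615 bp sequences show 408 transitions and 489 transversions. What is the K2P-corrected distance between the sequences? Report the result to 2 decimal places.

1.06

P = 408/1615 ≈ 0.252632 and Q = 489/1615 ≈ 0.302786.
Under the Kimura two-parameter model, d = −½ ln(1 − 2P − Q) − ¼ ln(1 − 2Q).
1 − 2P − Q = 0.19195, giving −½ ln(0.19195) = 0.825260.
1 − 2Q = 0.394428, giving −¼ ln(0.394428) = 0.232580.
d = 0.825260 + 0.232580 = 1.057840.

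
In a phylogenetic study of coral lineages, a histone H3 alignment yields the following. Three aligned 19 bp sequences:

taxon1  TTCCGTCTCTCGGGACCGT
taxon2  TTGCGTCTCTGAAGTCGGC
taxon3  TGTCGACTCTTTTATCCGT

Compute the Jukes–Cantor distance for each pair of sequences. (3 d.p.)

d(taxon1,taxon2) = 0.507, d(taxon1,taxon3) = 0.618, d(taxon2,taxon3) = 0.749

taxon1–taxon2: 7/19 sites differ → p ≈ 0.368421, d = −0.75 ln(1 − 0.491228) = 0.506816 ≈ 0.507.
taxon1–taxon3: 8/19 sites differ → p ≈ 0.421053, d = −0.75 ln(1 − 0.561404) = 0.618132 ≈ 0.618.
taxon2–taxon3: 9/19 sites differ → p ≈ 0.473684, d = −0.75 ln(1 − 0.631579) = 0.748897 ≈ 0.749.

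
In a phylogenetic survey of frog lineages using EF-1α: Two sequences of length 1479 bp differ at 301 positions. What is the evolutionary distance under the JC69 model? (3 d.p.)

0.237

p = 301/1479 ≈ 0.203516.
d = −(3/4) ln(1 − 4p/3) = −0.75 ln(1 − 0.271355) = −0.75 ln(0.728645)
  = −0.75 × (-0.316569) = 0.237427 substitutions/site.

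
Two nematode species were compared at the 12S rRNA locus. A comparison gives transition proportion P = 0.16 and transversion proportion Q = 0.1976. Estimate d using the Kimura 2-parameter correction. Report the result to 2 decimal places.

0.49

Under the Kimura two-parameter model, d = −½ ln(1 − 2P − Q) − ¼ ln(1 − 2Q).
1 − 2P − Q = 0.4824, giving −½ ln(0.4824) = 0.364491.
1 − 2Q = 0.6048, giving −¼ ln(0.6048) = 0.125714.
d = 0.364491 + 0.125714 = 0.490205.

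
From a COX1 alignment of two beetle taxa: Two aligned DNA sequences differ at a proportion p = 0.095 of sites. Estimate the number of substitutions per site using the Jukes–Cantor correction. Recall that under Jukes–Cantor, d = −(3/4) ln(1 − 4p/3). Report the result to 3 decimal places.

0.102

d = −(3/4) ln(1 − 4p/3) = −0.75 ln(1 − 0.126667) = −0.75 ln(0.873333)
  = −0.75 × (-0.135438) = 0.101579 substitutions/site.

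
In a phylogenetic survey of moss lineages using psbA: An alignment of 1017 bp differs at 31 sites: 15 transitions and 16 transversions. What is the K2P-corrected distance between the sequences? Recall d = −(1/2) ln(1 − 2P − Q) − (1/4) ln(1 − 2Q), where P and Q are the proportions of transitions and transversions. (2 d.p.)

P = 15/1017 ≈ 0.014749 and Q = 16/1017 ≈ 0.015733.
Under the Kimura two-parameter model, d = −½ ln(1 − 2P − Q) − ¼ ln(1 − 2Q).
1 − 2P − Q = 0.954769, giving −½ ln(0.954769) = 0.023143.
1 − 2Q = 0.968534, giving −¼ ln(0.968534) = 0.007993.
d = 0.023143 + 0.007993 = 0.031136.

0.03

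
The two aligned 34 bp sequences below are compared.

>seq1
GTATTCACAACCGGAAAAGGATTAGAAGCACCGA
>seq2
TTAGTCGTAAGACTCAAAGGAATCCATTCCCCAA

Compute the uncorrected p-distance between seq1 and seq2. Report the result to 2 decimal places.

0.47

The sequences differ at 16 of 34 positions.
p = 16/34 = 0.470588… ≈ 0.47 (to 2 d.p.).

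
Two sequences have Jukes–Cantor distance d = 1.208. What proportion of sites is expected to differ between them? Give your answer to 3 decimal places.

0.600

p = (3/4)(1 − e^(−4d/3)) = 0.75 × (1 − e^(-1.610667)) = 0.75 × (1 − 0.199754) = 0.600185.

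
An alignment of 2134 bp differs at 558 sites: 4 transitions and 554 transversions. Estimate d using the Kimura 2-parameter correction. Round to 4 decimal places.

P = 4/2134 ≈ 0.001874 and Q = 554/2134 ≈ 0.259606.
Under the Kimura two-parameter model, d = −½ ln(1 − 2P − Q) − ¼ ln(1 − 2Q).
1 − 2P − Q = 0.736646, giving −½ ln(0.736646) = 0.152824.
1 − 2Q = 0.480788, giving −¼ ln(0.480788) = 0.183082.
d = 0.152824 + 0.183082 = 0.335906.

0.3359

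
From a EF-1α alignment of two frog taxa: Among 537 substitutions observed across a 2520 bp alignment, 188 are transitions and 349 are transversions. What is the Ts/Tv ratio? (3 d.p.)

0.539

R = 188/349 = 0.538681… ≈ 0.539 (to 3 d.p.).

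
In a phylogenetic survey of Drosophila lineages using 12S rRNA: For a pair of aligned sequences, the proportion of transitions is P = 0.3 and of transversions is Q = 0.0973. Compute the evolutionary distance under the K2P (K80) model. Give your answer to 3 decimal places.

0.652

Under the Kimura two-parameter model, d = −½ ln(1 − 2P − Q) − ¼ ln(1 − 2Q).
1 − 2P − Q = 0.3027, giving −½ ln(0.3027) = 0.597507.
1 − 2Q = 0.8054, giving −¼ ln(0.8054) = 0.054104.
d = 0.597507 + 0.054104 = 0.651611.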